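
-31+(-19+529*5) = 2595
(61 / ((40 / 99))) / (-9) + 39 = 889 / 40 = 22.22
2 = 2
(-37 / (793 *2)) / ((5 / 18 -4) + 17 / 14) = 2331 / 250588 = 0.01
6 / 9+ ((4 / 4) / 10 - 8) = -217 / 30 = -7.23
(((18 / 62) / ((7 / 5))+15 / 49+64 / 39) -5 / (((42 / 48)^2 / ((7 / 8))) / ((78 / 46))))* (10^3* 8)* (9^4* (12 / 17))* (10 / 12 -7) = 1721557162.43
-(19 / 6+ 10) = -79 / 6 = -13.17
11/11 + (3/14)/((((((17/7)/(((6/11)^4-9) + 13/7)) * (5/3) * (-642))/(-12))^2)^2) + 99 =220085695880481104866197983077727164/2200856953493562948155899190854375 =100.00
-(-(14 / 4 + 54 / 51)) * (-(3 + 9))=-930 / 17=-54.71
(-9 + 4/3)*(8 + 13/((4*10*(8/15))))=-12673/192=-66.01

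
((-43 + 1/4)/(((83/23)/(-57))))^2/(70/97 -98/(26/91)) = -541660079313/406616336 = -1332.12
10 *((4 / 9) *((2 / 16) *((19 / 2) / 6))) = 95 / 108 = 0.88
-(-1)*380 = 380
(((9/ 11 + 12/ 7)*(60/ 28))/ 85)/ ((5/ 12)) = 1404/ 9163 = 0.15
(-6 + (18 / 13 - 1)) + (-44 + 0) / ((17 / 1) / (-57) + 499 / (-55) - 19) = -4699619 / 1156259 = -4.06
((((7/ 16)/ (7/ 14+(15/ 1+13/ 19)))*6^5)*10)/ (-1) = -86184/ 41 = -2102.05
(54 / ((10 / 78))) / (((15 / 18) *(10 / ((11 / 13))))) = 5346 / 125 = 42.77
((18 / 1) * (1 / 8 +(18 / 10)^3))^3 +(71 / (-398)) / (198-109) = 2729313422105218267 / 2213875000000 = 1232821.83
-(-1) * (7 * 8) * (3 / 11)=168 / 11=15.27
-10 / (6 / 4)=-20 / 3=-6.67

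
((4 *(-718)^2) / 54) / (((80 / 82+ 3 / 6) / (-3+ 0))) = -84545936 / 1089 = -77636.30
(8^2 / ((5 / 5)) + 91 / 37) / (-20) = -2459 / 740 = -3.32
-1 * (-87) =87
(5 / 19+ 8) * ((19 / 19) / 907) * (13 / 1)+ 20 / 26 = 198863 / 224029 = 0.89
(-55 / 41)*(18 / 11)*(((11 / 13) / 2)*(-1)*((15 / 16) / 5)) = 1485 / 8528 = 0.17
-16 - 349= -365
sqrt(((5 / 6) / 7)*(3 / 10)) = sqrt(7) / 14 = 0.19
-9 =-9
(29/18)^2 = 841/324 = 2.60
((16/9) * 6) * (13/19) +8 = 872/57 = 15.30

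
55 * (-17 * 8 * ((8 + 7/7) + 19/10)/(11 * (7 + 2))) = -7412/9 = -823.56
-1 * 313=-313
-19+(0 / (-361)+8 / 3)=-49 / 3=-16.33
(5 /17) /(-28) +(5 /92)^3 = -958485 /92663872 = -0.01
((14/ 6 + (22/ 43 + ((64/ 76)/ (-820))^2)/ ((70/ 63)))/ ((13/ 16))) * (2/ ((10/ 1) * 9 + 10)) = 218705570704/ 3180226115625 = 0.07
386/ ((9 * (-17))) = -386/ 153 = -2.52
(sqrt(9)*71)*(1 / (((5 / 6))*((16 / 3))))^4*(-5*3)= -4192479 / 512000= -8.19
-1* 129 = -129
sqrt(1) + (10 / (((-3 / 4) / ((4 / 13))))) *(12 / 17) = -419 / 221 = -1.90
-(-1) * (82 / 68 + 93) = 3203 / 34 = 94.21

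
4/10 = 2/5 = 0.40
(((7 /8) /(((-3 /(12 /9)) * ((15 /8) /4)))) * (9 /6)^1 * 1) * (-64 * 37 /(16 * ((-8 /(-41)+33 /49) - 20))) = -16650592 /1729575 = -9.63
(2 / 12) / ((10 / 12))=1 / 5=0.20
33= 33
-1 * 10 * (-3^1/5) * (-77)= -462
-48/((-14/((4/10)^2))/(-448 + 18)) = -8256/35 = -235.89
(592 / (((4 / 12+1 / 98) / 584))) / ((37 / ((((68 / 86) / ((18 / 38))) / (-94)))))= -295774976 / 612363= -483.01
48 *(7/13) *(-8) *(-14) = 37632/13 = 2894.77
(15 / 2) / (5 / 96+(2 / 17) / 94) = 575280 / 4091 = 140.62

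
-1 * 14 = -14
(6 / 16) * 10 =15 / 4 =3.75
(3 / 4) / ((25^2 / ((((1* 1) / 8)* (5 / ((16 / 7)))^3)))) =1029 / 655360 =0.00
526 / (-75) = -526 / 75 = -7.01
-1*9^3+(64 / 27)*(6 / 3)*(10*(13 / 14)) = -129461 / 189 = -684.98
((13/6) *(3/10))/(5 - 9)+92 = 7347/80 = 91.84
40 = 40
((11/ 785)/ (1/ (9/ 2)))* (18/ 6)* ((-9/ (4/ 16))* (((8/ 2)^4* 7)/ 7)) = -1743.41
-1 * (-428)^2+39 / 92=-16852889 / 92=-183183.58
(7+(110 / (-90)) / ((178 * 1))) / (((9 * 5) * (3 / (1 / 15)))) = 11203 / 3244050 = 0.00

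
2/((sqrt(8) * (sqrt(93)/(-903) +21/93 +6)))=289261 * sqrt(186)/20248720312 +1626197349 * sqrt(2)/20248720312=0.11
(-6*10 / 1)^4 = 12960000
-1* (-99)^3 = 970299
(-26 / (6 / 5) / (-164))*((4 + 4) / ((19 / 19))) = 130 / 123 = 1.06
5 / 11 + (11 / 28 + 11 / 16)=1891 / 1232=1.53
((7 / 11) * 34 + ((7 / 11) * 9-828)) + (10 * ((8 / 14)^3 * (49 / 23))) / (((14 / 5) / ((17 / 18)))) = -89179801 / 111573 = -799.30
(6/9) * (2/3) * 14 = 56/9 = 6.22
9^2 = 81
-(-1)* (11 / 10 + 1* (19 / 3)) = 223 / 30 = 7.43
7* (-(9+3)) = -84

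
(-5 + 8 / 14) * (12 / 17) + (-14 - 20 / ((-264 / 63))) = -32341 / 2618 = -12.35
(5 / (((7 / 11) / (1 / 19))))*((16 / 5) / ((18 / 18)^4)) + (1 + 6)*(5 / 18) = 7823 / 2394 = 3.27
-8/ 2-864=-868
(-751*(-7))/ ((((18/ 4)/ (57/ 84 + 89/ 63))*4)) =395777/ 648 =610.77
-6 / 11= -0.55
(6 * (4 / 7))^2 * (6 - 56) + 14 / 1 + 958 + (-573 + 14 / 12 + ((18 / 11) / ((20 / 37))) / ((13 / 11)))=-1767932 / 9555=-185.03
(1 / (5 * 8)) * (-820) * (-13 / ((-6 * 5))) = -533 / 60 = -8.88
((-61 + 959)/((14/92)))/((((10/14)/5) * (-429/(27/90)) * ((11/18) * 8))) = -92943/15730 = -5.91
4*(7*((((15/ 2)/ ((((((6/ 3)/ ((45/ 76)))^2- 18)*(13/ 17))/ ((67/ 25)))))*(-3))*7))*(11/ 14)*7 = 2237742045/ 173498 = 12897.80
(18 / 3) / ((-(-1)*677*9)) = 2 / 2031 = 0.00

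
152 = 152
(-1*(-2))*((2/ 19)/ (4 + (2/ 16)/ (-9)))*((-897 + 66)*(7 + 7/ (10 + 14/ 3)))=-2812104/ 8569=-328.17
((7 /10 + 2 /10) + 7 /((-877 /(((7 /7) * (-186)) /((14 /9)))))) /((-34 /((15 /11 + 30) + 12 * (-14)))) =7.45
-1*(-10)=10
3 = 3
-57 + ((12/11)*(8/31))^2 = -6618801/116281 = -56.92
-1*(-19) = 19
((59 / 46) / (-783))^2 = 3481 / 1297296324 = 0.00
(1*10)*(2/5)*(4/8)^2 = 1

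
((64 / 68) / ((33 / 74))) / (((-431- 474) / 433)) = -512672 / 507705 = -1.01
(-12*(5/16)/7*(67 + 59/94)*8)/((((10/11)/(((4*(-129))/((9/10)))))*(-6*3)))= -10022870/987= -10154.88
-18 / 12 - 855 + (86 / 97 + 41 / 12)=-991957 / 1164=-852.20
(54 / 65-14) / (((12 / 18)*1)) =-1284 / 65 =-19.75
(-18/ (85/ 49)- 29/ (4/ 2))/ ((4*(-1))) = 4229/ 680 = 6.22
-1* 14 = -14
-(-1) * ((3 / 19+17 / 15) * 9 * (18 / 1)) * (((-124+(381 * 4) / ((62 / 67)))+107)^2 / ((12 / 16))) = 67643697907584 / 91295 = 740935406.18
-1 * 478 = -478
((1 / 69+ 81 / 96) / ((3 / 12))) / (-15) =-379 / 1656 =-0.23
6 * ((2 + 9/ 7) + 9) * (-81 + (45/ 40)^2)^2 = 468643.77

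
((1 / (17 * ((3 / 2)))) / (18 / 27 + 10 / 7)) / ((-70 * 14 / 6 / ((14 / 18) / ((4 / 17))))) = -1 / 2640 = -0.00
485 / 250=97 / 50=1.94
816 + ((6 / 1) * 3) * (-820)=-13944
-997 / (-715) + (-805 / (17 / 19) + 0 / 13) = -10918976 / 12155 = -898.31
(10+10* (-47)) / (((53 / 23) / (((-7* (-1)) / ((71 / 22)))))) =-1629320 / 3763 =-432.98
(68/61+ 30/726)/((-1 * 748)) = -8533/5520988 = -0.00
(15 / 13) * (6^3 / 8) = 405 / 13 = 31.15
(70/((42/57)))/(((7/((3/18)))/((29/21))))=3.12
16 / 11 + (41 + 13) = 610 / 11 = 55.45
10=10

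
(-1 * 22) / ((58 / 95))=-1045 / 29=-36.03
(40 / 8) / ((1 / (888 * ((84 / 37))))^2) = 20321280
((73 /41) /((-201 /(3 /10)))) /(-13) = 73 /357110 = 0.00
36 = 36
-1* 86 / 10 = -43 / 5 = -8.60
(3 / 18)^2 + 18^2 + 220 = 19585 / 36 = 544.03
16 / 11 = 1.45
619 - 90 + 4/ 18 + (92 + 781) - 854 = 4934/ 9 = 548.22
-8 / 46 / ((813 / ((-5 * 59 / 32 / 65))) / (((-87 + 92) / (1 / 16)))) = 590 / 243087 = 0.00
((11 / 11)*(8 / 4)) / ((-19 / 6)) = -12 / 19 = -0.63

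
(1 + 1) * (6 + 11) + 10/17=588/17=34.59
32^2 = 1024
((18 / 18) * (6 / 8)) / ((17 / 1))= 3 / 68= 0.04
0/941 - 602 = -602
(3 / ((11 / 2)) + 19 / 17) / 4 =311 / 748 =0.42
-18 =-18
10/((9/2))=2.22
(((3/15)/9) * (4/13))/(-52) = -1/7605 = -0.00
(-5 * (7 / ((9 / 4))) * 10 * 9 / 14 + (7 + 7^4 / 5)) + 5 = 1961 / 5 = 392.20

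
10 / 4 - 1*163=-321 / 2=-160.50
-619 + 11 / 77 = -4332 / 7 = -618.86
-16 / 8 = -2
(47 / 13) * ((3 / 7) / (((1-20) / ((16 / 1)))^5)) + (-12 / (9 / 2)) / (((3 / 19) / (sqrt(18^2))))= -68646651952 / 225325009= -304.66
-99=-99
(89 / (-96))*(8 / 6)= -89 / 72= -1.24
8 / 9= 0.89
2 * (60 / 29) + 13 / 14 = 2057 / 406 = 5.07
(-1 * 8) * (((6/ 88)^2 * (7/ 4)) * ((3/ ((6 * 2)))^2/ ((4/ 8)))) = -63/ 7744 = -0.01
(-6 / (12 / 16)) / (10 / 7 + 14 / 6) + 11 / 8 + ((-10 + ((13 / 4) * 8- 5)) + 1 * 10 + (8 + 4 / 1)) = 20381 / 632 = 32.25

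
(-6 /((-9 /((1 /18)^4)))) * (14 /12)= 7 /944784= 0.00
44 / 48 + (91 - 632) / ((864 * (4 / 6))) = -13 / 576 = -0.02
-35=-35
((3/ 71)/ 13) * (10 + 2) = 36/ 923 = 0.04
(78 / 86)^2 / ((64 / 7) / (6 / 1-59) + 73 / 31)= 17493021 / 46408051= 0.38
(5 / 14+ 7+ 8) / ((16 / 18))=1935 / 112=17.28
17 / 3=5.67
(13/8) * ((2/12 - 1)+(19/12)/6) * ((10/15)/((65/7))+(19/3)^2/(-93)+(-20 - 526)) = 1218712249/2410560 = 505.57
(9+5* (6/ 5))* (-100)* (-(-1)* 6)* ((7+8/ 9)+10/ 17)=-1297000/ 17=-76294.12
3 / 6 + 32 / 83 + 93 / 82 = 6873 / 3403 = 2.02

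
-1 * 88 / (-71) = 1.24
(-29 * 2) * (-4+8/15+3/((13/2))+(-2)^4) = -146972/195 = -753.70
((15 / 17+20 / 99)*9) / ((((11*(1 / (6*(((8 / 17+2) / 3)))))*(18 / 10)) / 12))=1022000 / 34969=29.23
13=13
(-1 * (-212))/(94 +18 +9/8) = 1696/905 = 1.87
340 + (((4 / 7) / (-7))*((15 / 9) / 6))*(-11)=150050 / 441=340.25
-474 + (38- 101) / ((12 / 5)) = -2001 / 4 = -500.25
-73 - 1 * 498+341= -230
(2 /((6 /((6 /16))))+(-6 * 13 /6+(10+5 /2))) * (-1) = 3 /8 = 0.38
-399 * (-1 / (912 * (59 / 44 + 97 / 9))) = 693 / 19196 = 0.04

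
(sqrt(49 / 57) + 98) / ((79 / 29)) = 203* sqrt(57) / 4503 + 2842 / 79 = 36.32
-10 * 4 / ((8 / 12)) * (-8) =480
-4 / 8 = -1 / 2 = -0.50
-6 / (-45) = 2 / 15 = 0.13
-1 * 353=-353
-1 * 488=-488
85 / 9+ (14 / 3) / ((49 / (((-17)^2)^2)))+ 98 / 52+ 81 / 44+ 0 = 287118665 / 36036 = 7967.55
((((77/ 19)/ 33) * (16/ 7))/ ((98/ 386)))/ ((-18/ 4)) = -6176/ 25137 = -0.25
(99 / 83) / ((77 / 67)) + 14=8737 / 581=15.04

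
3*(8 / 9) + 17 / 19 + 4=431 / 57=7.56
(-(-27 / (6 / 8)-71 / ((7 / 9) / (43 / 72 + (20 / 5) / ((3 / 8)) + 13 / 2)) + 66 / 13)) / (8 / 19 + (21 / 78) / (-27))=617153877 / 153524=4019.92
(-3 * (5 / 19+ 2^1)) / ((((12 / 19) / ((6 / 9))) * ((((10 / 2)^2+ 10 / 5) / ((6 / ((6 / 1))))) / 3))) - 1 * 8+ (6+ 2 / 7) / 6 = -2929 / 378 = -7.75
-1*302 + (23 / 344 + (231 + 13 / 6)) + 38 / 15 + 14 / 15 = -336947 / 5160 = -65.30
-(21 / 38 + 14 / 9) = -721 / 342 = -2.11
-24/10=-12/5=-2.40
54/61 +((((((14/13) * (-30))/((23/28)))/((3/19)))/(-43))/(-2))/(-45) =6702830/7058493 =0.95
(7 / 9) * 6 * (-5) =-23.33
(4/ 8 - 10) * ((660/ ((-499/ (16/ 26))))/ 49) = 50160/ 317863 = 0.16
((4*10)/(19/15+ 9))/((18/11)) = 50/21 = 2.38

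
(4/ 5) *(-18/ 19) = -72/ 95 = -0.76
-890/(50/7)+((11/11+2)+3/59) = -35857/295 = -121.55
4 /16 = 1 /4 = 0.25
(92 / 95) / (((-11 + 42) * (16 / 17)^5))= 32656711 / 772014080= 0.04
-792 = -792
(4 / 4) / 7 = 1 / 7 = 0.14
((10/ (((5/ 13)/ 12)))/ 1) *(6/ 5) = 1872/ 5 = 374.40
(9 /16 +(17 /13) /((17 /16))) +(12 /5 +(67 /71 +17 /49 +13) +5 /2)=75922999 /3618160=20.98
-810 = -810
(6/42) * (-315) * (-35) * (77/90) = 2695/2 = 1347.50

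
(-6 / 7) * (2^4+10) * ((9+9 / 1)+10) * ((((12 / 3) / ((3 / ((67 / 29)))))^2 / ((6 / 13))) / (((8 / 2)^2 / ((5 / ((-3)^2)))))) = -30345640 / 68121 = -445.47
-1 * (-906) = 906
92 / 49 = 1.88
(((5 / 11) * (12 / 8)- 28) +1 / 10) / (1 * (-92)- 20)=1497 / 6160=0.24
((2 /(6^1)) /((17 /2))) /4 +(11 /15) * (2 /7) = 261 /1190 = 0.22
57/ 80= 0.71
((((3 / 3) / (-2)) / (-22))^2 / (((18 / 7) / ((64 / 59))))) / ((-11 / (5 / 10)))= -7 / 706761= -0.00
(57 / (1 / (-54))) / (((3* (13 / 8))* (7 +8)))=-2736 / 65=-42.09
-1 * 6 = -6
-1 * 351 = -351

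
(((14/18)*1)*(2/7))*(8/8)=2/9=0.22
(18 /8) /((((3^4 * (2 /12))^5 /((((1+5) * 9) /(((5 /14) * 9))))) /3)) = 224 /885735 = 0.00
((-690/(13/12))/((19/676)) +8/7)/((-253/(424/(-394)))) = -638918816/6628853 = -96.38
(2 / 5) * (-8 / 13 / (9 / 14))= -224 / 585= -0.38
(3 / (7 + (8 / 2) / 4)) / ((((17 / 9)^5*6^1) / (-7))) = -413343 / 22717712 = -0.02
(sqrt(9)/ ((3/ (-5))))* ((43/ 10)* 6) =-129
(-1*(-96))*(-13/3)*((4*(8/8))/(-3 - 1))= 416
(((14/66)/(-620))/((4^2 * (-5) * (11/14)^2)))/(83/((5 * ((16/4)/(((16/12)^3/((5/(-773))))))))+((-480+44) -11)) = -0.00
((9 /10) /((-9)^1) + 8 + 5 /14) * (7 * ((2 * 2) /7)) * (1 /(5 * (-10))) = -578 /875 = -0.66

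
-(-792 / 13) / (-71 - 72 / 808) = -19998 / 23335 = -0.86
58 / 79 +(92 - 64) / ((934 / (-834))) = -895318 / 36893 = -24.27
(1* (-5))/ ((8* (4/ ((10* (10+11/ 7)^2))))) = -164025/ 784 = -209.22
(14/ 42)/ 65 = 1/ 195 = 0.01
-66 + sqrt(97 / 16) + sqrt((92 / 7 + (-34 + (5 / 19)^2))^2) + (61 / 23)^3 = -816510930 / 30746009 + sqrt(97) / 4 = -24.09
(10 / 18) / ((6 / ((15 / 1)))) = 25 / 18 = 1.39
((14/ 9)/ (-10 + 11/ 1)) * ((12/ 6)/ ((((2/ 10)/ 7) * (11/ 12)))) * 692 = 2712640/ 33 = 82201.21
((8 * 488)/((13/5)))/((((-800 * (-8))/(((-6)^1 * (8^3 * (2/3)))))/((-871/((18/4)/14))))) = 58591232/45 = 1302027.38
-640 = -640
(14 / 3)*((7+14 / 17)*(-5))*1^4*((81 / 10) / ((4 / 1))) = -25137 / 68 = -369.66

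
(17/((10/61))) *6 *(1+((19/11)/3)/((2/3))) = 127551/110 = 1159.55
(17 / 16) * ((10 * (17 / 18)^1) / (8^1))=1445 / 1152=1.25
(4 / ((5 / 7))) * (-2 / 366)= -28 / 915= -0.03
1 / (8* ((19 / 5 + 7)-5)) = 5 / 232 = 0.02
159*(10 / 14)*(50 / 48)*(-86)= -284875 / 28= -10174.11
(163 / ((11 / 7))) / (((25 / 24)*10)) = 13692 / 1375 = 9.96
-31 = -31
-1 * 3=-3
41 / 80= 0.51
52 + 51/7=415/7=59.29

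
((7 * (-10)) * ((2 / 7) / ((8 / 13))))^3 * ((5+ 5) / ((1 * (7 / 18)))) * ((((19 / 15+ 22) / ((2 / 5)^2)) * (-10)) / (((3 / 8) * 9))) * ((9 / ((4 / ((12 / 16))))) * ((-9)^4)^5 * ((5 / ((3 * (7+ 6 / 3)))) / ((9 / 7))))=1123881952127734052969854000.00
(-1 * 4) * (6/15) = -8/5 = -1.60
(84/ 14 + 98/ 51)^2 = 163216/ 2601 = 62.75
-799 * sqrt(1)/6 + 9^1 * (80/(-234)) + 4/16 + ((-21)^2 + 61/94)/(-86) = -11123650/78819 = -141.13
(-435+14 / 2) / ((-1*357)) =428 / 357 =1.20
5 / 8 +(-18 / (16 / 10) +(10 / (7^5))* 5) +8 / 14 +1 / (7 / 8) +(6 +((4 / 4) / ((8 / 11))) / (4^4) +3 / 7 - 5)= -7.47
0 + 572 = 572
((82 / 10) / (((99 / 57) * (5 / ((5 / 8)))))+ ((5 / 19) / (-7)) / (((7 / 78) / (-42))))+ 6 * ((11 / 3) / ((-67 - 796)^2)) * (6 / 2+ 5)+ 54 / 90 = 2456087654927 / 130751645640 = 18.78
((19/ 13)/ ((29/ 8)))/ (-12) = -0.03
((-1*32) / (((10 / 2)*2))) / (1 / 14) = -224 / 5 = -44.80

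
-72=-72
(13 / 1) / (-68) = -13 / 68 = -0.19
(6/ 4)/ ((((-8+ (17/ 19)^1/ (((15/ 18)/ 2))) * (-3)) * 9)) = 95/ 10008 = 0.01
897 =897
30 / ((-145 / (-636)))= 3816 / 29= 131.59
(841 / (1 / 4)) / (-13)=-3364 / 13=-258.77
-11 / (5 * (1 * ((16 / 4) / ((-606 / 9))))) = 1111 / 30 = 37.03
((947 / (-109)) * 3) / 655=-2841 / 71395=-0.04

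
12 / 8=1.50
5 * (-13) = -65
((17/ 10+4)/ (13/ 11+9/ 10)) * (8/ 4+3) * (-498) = -1561230/ 229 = -6817.60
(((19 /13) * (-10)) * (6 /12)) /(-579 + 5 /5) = 0.01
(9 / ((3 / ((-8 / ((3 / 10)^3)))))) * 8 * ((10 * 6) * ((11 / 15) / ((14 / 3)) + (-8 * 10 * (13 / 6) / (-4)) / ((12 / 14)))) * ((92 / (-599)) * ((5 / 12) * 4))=1881157120000 / 339633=5538793.70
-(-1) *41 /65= 41 /65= 0.63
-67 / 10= -6.70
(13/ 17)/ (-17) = -13/ 289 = -0.04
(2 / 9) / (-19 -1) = -1 / 90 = -0.01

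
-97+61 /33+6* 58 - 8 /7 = 58144 /231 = 251.71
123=123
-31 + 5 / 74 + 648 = 617.07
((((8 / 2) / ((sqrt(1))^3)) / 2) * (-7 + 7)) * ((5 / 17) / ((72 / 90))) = 0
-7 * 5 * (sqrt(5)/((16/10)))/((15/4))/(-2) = 35 * sqrt(5)/12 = 6.52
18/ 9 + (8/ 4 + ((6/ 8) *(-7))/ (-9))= 4.58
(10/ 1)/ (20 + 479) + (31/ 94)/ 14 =28629/ 656684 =0.04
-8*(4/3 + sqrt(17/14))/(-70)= 2*sqrt(238)/245 + 16/105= 0.28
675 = 675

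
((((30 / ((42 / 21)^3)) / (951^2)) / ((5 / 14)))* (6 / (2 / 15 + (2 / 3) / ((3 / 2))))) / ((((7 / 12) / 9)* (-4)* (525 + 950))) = -243 / 770750630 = -0.00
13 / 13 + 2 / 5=7 / 5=1.40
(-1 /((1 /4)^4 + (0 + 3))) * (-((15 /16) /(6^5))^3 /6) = 125 /1285590233382912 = 0.00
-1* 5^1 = -5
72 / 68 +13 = 239 / 17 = 14.06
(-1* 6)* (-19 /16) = 57 /8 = 7.12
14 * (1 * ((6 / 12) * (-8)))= -56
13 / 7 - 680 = -4747 / 7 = -678.14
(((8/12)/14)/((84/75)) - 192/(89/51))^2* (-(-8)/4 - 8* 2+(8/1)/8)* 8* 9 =-430630803613933/38036642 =-11321472.69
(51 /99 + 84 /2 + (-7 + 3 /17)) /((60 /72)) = 42.83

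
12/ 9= 4/ 3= 1.33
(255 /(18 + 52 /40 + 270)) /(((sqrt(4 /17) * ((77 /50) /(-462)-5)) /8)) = -3060000 * sqrt(17) /4342393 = -2.91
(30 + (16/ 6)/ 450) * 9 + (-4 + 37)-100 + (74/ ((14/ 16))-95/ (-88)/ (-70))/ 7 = 139147871/ 646800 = 215.13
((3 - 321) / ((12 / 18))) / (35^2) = -477 / 1225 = -0.39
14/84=1/6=0.17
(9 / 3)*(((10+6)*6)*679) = 195552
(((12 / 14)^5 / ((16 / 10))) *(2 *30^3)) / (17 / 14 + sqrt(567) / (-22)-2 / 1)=349307640000 / 15776971-25981560000 *sqrt(7) / 2253853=-8358.87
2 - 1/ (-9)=2.11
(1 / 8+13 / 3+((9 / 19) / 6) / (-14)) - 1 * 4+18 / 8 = 8627 / 3192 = 2.70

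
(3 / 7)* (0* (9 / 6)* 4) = 0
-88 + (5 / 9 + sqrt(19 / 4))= -787 / 9 + sqrt(19) / 2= -85.26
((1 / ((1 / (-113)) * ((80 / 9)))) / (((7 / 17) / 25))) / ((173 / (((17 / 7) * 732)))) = -268930395 / 33908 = -7931.18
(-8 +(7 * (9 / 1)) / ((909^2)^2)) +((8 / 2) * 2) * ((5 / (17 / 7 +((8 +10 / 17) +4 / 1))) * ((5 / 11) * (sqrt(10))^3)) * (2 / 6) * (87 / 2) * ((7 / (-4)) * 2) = -12078500 * sqrt(10) / 19657 - 606880258625 / 75860032329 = -1951.10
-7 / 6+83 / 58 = 23 / 87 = 0.26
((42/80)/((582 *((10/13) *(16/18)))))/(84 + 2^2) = 819/54630400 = 0.00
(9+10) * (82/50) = 779/25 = 31.16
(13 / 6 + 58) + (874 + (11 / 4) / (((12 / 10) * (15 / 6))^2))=33641 / 36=934.47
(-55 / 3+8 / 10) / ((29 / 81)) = -7101 / 145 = -48.97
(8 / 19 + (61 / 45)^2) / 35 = 86899 / 1346625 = 0.06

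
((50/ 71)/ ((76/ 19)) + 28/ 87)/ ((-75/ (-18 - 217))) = 1.56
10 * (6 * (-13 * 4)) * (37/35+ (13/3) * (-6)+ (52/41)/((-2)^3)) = 22476792/287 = 78316.35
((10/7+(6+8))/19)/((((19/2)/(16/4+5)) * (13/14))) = 0.83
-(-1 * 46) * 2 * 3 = 276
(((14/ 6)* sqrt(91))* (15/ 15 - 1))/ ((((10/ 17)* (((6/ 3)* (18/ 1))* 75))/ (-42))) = 0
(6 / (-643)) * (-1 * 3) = 18 / 643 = 0.03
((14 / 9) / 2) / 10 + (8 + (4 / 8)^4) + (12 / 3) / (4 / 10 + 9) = 289867 / 33840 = 8.57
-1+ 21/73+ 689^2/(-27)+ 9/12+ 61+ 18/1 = -137995399/7884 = -17503.22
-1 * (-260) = 260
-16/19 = -0.84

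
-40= -40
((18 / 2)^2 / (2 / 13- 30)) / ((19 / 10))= -5265 / 3686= -1.43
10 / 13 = 0.77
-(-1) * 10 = 10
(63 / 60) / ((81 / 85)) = 119 / 108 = 1.10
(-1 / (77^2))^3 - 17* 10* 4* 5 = -708636092302601 / 208422380089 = -3400.00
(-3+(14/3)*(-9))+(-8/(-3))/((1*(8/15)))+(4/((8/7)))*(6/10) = -379/10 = -37.90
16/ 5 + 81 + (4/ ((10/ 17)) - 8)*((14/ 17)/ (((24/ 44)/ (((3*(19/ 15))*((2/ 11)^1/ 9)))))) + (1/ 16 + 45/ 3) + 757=52394753/ 61200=856.12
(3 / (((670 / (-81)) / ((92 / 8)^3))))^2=304263.59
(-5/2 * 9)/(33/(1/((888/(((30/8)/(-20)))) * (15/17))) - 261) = 85/521946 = 0.00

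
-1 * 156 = -156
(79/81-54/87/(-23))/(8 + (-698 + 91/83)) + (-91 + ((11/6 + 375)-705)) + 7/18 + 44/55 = -6456127778098/15446049165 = -417.98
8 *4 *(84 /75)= 896 /25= 35.84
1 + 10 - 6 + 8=13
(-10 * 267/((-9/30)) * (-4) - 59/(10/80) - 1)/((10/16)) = -288584/5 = -57716.80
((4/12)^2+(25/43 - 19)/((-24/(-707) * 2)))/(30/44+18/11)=-2308823/19737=-116.98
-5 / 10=-1 / 2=-0.50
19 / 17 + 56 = 971 / 17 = 57.12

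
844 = 844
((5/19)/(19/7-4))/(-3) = 35/513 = 0.07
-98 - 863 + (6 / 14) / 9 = -20180 / 21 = -960.95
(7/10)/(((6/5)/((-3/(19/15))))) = -105/76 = -1.38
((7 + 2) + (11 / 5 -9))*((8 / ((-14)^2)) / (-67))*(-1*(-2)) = -44 / 16415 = -0.00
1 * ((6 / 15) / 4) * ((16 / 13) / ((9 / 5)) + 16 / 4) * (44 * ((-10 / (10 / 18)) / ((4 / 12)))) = -72336 / 65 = -1112.86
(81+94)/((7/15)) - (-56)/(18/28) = 4159/9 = 462.11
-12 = -12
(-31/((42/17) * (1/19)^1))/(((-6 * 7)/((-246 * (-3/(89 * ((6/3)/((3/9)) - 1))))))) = 410533/43610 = 9.41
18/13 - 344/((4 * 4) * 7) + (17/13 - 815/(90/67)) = -497216/819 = -607.10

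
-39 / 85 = -0.46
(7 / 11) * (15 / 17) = 105 / 187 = 0.56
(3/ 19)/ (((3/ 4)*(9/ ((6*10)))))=80/ 57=1.40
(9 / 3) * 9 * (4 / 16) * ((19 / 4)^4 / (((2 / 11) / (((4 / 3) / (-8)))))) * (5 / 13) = -64508895 / 53248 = -1211.48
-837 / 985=-0.85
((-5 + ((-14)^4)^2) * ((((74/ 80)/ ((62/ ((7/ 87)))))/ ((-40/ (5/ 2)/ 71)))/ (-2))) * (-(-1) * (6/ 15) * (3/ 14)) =3876897836977/ 11507200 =336910.62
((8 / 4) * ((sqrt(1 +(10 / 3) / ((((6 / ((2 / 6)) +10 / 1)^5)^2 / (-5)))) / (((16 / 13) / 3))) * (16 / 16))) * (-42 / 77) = -39 * sqrt(2665770900258666) / 757256192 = -2.66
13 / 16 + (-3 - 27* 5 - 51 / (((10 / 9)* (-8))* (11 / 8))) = -117053 / 880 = -133.01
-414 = -414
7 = 7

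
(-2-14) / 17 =-16 / 17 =-0.94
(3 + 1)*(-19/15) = -76/15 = -5.07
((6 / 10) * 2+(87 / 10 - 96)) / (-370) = 861 / 3700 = 0.23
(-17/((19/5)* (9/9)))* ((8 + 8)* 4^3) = -87040/19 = -4581.05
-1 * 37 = -37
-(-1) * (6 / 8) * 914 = 1371 / 2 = 685.50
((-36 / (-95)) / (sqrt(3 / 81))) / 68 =27*sqrt(3) / 1615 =0.03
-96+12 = -84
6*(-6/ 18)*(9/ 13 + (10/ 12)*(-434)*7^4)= 1736721.95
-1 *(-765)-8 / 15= 11467 / 15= 764.47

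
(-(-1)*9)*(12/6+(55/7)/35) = 981/49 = 20.02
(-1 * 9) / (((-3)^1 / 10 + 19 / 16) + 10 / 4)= -720 / 271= -2.66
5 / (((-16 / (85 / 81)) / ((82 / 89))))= -17425 / 57672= -0.30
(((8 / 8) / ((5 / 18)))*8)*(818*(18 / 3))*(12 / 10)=169620.48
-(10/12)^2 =-25/36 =-0.69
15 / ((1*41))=15 / 41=0.37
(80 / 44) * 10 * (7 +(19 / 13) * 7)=44800 / 143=313.29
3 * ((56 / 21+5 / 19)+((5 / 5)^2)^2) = 224 / 19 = 11.79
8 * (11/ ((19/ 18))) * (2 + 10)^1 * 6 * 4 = 456192/ 19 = 24010.11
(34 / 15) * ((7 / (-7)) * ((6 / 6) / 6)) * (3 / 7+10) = -1241 / 315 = -3.94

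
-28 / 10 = -14 / 5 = -2.80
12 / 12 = 1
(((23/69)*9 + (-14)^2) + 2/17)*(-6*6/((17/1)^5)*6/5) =-146232/24137569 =-0.01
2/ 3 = 0.67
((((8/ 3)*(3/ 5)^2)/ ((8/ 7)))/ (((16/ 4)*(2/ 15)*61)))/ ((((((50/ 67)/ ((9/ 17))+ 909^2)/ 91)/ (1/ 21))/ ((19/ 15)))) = 1042587/ 6078629174600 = 0.00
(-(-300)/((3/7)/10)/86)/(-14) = -250/43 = -5.81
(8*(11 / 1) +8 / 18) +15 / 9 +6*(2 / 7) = 5785 / 63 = 91.83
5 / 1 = 5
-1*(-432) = 432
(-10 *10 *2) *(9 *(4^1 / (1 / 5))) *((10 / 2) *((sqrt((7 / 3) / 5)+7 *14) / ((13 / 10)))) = -176400000 / 13-120000 *sqrt(105) / 13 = -13663818.01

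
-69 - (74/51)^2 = -184945/2601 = -71.11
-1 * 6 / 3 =-2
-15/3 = -5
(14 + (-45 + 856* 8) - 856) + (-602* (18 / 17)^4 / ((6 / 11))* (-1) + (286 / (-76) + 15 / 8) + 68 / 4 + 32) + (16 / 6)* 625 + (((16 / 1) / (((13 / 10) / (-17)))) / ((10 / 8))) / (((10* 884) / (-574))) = 291984494125079 / 32182311720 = 9072.83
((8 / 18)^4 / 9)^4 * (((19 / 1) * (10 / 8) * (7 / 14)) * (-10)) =-510027366400 / 12157665459056928801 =-0.00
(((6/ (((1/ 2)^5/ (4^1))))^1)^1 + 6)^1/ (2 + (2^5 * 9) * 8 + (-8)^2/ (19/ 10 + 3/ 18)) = 11997/ 36223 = 0.33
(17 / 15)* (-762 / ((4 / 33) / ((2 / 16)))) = -890.59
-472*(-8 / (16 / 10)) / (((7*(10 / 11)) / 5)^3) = 392645 / 343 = 1144.74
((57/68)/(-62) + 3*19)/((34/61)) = 102.24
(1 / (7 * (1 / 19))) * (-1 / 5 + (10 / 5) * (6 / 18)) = 19 / 15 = 1.27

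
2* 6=12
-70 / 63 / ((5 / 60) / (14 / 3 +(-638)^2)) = -48845840 / 9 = -5427315.56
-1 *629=-629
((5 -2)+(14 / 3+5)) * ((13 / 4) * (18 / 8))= 741 / 8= 92.62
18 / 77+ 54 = 4176 / 77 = 54.23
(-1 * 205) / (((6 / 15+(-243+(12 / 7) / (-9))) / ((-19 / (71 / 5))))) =-2044875 / 1810003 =-1.13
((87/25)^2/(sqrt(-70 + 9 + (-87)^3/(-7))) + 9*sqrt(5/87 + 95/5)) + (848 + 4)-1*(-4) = 7569*sqrt(2177)/8941250 + 3*sqrt(144246)/29 + 856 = 895.33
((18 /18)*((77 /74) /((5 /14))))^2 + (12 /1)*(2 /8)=393196 /34225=11.49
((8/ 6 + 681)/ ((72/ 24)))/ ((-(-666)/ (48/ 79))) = 16376/ 78921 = 0.21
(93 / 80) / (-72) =-31 / 1920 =-0.02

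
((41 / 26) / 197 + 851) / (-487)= -4358863 / 2494414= -1.75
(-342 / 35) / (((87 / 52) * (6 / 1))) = -988 / 1015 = -0.97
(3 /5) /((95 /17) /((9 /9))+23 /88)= 0.10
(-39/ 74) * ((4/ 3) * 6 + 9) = -663/ 74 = -8.96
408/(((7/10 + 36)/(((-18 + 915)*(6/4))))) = 5489640/367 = 14958.15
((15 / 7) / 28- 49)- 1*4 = -52.92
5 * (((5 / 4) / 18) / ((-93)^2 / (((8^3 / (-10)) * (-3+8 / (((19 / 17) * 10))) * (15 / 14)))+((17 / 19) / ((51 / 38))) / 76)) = 7600 / 1510977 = 0.01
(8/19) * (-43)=-344/19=-18.11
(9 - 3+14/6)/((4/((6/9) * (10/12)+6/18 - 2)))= -2.31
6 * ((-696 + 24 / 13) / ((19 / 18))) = -974592 / 247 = -3945.72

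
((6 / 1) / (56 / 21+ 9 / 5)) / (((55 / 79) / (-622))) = -884484 / 737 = -1200.11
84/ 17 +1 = 101/ 17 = 5.94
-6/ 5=-1.20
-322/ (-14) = 23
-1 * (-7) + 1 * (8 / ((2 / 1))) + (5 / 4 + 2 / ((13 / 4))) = 669 / 52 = 12.87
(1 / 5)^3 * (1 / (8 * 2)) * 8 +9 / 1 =2251 / 250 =9.00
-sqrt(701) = -26.48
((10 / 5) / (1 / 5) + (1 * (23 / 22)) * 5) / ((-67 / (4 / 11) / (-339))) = 3390 / 121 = 28.02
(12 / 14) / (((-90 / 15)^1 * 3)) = -1 / 21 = -0.05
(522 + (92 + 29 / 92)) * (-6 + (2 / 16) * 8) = -282585 / 92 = -3071.58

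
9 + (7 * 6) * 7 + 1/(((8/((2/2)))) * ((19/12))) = 303.08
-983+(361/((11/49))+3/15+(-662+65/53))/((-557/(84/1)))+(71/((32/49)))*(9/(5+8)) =-709635512407/675440480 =-1050.63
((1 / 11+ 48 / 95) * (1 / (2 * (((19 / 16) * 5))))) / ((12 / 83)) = 103418 / 297825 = 0.35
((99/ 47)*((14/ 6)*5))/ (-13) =-1155/ 611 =-1.89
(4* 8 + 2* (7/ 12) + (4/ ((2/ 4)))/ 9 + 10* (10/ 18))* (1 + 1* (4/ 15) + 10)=120497/ 270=446.29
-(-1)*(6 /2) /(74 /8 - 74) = -12 /259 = -0.05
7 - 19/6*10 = -74/3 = -24.67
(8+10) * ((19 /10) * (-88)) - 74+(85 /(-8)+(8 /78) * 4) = -4826351 /1560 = -3093.81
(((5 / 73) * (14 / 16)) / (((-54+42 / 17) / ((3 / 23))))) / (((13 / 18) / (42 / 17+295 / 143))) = -3471615 / 3645632848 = -0.00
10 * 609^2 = 3708810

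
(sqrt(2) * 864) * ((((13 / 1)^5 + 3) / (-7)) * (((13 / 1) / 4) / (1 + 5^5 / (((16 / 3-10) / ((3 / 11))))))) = 22937181696 * sqrt(2) / 27971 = 1159703.74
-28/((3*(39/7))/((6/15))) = -392/585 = -0.67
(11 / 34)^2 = 121 / 1156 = 0.10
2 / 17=0.12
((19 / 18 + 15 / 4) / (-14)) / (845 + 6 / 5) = -865 / 2132424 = -0.00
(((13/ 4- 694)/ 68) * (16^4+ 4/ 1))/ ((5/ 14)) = -63380457/ 34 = -1864131.09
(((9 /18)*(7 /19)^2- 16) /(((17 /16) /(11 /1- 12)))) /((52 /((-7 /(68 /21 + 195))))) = -3381882 /332128303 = -0.01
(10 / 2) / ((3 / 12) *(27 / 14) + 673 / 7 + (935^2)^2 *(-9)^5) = -40 / 361034727080444227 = -0.00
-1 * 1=-1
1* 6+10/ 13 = 88/ 13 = 6.77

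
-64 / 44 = -16 / 11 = -1.45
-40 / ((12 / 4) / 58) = -2320 / 3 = -773.33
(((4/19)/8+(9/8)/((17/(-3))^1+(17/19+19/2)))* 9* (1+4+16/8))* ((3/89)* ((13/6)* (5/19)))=6332625/19791464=0.32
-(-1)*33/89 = 33/89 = 0.37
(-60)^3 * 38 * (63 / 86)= -258552000 / 43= -6012837.21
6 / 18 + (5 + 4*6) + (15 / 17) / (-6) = 2977 / 102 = 29.19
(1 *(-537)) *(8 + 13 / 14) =-67125 / 14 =-4794.64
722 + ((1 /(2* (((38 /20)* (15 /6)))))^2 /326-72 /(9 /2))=706.00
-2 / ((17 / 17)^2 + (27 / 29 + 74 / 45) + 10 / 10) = -2610 / 5971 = -0.44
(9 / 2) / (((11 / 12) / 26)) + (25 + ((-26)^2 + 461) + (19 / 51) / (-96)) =69454447 / 53856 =1289.63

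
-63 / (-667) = 63 / 667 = 0.09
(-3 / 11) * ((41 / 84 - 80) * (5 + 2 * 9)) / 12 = 153617 / 3696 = 41.56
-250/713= -0.35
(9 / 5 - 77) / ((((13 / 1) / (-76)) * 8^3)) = 893 / 1040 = 0.86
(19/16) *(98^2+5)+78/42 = 1278205/112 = 11412.54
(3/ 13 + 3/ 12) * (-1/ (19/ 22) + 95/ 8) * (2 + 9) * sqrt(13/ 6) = 149325 * sqrt(78)/ 15808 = 83.43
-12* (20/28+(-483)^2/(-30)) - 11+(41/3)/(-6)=58775063/630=93293.75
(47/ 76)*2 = 47/ 38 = 1.24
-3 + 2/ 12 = -17/ 6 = -2.83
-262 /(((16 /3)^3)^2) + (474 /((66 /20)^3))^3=33087123040275670292239 /14419546272077709312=2294.60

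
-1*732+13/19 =-13895/19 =-731.32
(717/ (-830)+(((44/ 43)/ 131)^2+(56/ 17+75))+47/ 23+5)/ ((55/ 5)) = 869874081707287/ 113273165512870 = 7.68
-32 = -32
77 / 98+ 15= 221 / 14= 15.79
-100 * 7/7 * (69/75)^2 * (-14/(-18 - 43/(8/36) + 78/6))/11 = -59248/109175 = -0.54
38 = 38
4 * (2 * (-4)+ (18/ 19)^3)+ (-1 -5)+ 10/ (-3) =-780532/ 20577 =-37.93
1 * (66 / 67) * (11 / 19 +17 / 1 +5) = 28314 / 1273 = 22.24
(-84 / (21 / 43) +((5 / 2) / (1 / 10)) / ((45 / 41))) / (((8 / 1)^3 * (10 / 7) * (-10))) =9401 / 460800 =0.02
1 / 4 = 0.25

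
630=630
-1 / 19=-0.05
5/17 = 0.29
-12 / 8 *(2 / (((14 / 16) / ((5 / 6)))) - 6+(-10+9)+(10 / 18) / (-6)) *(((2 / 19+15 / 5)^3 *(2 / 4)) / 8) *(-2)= -402748219 / 13827744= -29.13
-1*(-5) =5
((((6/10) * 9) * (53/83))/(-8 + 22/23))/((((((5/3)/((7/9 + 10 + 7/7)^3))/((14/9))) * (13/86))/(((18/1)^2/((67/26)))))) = -6992102395264/11261025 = -620911.72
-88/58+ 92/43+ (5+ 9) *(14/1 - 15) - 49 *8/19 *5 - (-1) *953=19818351/23693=836.46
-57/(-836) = 3/44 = 0.07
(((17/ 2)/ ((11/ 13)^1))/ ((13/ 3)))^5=345025251/ 5153632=66.95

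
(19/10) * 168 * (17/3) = 9044/5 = 1808.80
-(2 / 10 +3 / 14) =-29 / 70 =-0.41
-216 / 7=-30.86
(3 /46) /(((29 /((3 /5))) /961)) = 8649 /6670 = 1.30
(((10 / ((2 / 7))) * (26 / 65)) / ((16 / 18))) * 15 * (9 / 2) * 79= 671895 / 8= 83986.88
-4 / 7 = -0.57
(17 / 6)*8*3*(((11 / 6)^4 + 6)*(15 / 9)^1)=1960.33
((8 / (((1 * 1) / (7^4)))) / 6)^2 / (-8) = -11529602 / 9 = -1281066.89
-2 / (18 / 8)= -8 / 9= -0.89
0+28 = 28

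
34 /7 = 4.86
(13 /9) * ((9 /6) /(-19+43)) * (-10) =-0.90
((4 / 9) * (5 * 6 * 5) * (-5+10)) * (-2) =-2000 / 3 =-666.67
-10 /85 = -2 /17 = -0.12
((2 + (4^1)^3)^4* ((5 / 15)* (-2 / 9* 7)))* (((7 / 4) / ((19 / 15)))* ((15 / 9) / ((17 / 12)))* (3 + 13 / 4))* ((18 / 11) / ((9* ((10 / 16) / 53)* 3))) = -165917136000 / 323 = -513675343.65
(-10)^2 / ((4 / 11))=275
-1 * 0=0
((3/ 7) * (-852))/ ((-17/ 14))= 5112/ 17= 300.71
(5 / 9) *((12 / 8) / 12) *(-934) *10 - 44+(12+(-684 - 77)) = -25949 / 18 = -1441.61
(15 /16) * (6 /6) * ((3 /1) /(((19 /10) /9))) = 2025 /152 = 13.32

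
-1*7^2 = -49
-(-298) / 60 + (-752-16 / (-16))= -22381 / 30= -746.03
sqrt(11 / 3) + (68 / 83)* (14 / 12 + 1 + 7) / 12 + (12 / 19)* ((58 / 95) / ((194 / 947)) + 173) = sqrt(33) / 3 + 29236789099 / 261576990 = 113.69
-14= -14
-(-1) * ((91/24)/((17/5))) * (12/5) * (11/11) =91/34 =2.68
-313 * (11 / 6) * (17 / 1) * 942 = -9189367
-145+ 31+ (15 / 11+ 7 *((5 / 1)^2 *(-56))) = -109039 / 11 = -9912.64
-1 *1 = -1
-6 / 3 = -2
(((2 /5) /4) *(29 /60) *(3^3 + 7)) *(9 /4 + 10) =24157 /1200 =20.13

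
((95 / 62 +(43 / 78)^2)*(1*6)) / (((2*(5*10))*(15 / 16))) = 692618 / 5893875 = 0.12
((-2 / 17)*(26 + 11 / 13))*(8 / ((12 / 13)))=-1396 / 51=-27.37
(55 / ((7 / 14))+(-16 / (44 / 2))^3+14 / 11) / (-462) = -73796 / 307461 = -0.24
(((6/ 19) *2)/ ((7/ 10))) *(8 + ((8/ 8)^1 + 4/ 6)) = 1160/ 133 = 8.72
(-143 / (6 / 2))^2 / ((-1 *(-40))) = 20449 / 360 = 56.80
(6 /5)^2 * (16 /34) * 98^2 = 2765952 /425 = 6508.12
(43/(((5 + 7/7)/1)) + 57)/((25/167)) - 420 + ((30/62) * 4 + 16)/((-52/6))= 79357/12090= 6.56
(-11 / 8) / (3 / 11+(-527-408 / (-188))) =5687 / 2169568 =0.00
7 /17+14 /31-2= -1.14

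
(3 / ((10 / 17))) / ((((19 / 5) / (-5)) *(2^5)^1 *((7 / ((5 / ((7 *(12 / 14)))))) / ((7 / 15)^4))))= -5831 / 4924800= -0.00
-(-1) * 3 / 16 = 3 / 16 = 0.19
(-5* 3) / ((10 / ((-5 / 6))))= 5 / 4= 1.25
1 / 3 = 0.33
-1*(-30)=30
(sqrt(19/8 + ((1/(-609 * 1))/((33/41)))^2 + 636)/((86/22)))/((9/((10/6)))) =5 * sqrt(4125326450422)/8484588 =1.20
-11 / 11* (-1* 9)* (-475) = -4275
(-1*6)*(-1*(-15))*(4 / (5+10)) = -24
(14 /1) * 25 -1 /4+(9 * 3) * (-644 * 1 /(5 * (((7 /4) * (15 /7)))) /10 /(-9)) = 180027 /500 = 360.05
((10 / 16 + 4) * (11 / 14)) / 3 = 407 / 336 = 1.21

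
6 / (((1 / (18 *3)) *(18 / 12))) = 216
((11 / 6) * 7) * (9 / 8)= 231 / 16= 14.44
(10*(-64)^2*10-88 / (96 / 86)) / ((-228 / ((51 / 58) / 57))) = -41771159 / 1507536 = -27.71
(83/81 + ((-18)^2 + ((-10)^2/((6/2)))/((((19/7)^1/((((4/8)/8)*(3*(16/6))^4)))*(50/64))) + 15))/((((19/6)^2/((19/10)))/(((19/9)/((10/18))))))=537316/171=3142.20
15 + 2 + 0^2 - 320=-303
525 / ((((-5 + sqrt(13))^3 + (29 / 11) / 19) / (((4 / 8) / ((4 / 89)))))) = -217611703925 / 190940184 - 7483647325 * sqrt(13) / 23867523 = -2270.20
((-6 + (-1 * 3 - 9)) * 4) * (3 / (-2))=108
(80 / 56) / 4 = 0.36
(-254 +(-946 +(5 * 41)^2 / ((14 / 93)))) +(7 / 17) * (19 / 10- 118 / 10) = 277961.99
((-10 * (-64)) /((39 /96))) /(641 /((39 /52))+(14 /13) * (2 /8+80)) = 24576 /14681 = 1.67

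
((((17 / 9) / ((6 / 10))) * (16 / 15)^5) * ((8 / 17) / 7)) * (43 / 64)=5636096 / 28704375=0.20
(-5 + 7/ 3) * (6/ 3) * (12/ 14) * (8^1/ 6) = -128/ 21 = -6.10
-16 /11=-1.45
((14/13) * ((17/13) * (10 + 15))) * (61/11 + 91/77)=440300/1859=236.85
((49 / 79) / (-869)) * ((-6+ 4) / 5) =98 / 343255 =0.00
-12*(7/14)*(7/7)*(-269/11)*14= 22596/11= 2054.18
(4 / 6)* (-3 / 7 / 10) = -1 / 35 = -0.03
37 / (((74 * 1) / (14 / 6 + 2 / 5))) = 41 / 30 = 1.37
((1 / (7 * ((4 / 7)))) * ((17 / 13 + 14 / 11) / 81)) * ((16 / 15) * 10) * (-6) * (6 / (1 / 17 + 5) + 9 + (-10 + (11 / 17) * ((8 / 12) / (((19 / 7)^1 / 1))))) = -9429344 / 53625429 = -0.18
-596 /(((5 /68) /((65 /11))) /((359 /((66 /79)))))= -7471194952 /363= -20581804.28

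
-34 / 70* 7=-17 / 5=-3.40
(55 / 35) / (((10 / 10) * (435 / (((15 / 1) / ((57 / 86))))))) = 946 / 11571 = 0.08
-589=-589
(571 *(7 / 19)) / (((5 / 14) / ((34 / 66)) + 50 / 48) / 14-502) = -159816048 / 381273247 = -0.42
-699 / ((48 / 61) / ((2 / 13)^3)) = -3.23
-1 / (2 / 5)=-2.50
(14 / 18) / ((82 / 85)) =595 / 738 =0.81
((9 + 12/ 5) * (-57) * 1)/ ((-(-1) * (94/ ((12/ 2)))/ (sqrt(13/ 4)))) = -9747 * sqrt(13)/ 470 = -74.77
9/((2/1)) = 9/2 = 4.50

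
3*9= 27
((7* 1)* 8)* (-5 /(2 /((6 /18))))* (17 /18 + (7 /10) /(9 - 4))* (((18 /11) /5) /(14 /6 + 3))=-854 /275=-3.11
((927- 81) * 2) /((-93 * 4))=-141 /31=-4.55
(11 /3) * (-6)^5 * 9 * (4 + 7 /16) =-1138698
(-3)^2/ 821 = 9/ 821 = 0.01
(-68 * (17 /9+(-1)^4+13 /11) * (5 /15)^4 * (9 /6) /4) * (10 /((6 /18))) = -34255 /891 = -38.45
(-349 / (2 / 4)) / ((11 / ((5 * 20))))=-69800 / 11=-6345.45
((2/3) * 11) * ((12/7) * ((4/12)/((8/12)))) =44/7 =6.29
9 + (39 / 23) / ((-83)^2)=1426062 / 158447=9.00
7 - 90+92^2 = 8381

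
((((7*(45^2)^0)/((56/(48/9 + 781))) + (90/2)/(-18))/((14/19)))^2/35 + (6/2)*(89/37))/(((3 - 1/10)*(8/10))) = 358260571385/1695923712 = 211.25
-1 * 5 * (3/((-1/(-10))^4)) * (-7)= 1050000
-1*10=-10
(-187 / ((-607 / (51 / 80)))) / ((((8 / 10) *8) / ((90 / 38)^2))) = 19312425 / 112193024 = 0.17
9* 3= 27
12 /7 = 1.71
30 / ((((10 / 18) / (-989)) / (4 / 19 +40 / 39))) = -16306632 / 247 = -66018.75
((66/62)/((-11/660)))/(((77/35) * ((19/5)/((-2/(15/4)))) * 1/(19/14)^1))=1200/217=5.53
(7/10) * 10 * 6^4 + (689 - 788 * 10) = 1881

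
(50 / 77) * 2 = 100 / 77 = 1.30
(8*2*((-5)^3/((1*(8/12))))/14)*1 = -1500/7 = -214.29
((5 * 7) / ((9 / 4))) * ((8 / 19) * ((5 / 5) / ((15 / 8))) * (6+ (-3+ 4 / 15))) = 87808 / 7695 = 11.41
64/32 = 2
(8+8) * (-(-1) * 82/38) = 656/19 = 34.53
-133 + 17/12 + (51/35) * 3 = -53429/420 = -127.21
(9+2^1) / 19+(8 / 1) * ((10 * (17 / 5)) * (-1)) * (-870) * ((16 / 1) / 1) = 71938571 / 19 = 3786240.58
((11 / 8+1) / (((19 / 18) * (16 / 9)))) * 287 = 23247 / 64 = 363.23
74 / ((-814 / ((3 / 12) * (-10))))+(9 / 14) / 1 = 67 / 77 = 0.87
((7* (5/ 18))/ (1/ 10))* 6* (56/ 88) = 2450/ 33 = 74.24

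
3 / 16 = 0.19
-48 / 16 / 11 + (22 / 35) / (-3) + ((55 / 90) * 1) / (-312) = -1046939 / 2162160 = -0.48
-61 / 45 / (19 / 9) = -61 / 95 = -0.64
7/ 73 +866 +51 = 66948/ 73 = 917.10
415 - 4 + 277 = 688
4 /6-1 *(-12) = 12.67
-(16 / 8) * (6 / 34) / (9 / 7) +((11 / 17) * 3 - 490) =-1465 / 3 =-488.33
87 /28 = 3.11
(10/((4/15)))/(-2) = -18.75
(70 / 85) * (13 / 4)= 91 / 34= 2.68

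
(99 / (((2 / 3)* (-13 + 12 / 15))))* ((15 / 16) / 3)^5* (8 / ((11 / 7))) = -2953125 / 15990784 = -0.18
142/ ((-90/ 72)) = -568/ 5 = -113.60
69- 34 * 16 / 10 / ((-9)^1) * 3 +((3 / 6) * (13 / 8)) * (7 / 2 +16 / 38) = 823711 / 9120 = 90.32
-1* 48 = -48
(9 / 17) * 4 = 36 / 17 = 2.12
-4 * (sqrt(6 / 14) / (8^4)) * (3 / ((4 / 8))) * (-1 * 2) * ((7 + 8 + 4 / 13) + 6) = 831 * sqrt(21) / 23296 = 0.16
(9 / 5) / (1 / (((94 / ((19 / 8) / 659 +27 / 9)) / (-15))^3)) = -16.35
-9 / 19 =-0.47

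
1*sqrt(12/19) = 2*sqrt(57)/19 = 0.79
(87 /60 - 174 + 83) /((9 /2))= -19.90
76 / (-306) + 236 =36070 / 153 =235.75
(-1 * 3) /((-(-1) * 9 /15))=-5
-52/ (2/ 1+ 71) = -52/ 73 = -0.71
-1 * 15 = -15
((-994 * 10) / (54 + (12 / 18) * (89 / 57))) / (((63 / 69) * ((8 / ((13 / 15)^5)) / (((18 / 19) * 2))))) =-46640113 / 2036250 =-22.90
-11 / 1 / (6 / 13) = -143 / 6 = -23.83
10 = 10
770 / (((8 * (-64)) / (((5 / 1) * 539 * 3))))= -3112725 / 256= -12159.08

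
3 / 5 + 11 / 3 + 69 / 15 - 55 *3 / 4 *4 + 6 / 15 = -2336 / 15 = -155.73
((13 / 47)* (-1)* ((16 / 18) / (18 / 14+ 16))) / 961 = -0.00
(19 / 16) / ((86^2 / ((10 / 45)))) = 19 / 532512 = 0.00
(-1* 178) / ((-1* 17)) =178 / 17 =10.47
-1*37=-37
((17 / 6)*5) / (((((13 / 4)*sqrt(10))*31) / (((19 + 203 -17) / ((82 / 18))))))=255*sqrt(10) / 403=2.00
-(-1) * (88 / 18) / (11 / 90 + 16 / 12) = 440 / 131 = 3.36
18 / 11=1.64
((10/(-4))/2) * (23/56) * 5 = -575/224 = -2.57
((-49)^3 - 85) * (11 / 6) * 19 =-12303203 / 3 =-4101067.67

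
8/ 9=0.89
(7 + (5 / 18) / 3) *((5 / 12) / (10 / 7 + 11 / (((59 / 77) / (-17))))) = -790895 / 64931544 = -0.01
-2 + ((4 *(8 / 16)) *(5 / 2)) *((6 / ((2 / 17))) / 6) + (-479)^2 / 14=115004 / 7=16429.14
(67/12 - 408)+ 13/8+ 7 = -9451/24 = -393.79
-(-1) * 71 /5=71 /5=14.20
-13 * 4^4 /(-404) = 832 /101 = 8.24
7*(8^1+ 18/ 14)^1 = 65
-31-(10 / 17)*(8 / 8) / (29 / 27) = -15553 / 493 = -31.55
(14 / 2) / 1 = 7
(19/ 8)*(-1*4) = -19/ 2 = -9.50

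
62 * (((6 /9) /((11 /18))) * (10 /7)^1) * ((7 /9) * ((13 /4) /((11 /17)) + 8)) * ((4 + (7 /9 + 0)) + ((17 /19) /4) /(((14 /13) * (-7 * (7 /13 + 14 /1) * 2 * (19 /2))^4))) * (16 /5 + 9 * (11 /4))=6717817844182152164341744171 /51402090135490402276584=130691.53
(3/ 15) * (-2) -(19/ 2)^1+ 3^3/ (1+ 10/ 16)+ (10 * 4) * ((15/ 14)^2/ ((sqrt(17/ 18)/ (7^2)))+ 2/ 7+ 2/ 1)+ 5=93861/ 910+ 6750 * sqrt(34)/ 17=2418.37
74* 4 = 296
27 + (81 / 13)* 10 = 1161 / 13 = 89.31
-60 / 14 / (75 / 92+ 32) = -2760 / 21133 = -0.13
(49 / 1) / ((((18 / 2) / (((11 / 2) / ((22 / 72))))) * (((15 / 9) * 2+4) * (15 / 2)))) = 98 / 55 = 1.78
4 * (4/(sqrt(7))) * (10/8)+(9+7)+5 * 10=73.56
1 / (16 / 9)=9 / 16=0.56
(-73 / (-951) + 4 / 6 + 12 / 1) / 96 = 12119 / 91296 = 0.13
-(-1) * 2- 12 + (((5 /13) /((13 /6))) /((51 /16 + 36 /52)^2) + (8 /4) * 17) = 24.01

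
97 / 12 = 8.08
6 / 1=6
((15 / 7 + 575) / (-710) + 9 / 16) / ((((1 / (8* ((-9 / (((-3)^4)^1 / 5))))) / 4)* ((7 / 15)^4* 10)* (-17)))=-11199375 / 20286049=-0.55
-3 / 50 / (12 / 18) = -9 / 100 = -0.09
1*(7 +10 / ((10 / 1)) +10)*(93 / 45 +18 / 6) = 91.20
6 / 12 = 0.50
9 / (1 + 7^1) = 9 / 8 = 1.12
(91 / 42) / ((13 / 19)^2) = 361 / 78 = 4.63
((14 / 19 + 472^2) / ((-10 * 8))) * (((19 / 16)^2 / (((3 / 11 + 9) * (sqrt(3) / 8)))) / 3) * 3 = -29489273 * sqrt(3) / 26112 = -1956.07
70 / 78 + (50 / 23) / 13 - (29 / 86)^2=6308803 / 6634212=0.95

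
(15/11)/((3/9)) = 45/11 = 4.09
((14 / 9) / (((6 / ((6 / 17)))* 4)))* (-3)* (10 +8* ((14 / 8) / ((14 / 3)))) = -91 / 102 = -0.89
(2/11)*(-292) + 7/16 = -9267/176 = -52.65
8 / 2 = 4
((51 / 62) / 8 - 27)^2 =177982281 / 246016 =723.46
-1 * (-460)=460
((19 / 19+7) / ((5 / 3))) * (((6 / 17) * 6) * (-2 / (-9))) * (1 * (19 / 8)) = 456 / 85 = 5.36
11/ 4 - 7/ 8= 15/ 8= 1.88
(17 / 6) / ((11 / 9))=51 / 22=2.32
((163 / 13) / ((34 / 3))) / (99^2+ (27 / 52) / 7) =2282 / 20216349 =0.00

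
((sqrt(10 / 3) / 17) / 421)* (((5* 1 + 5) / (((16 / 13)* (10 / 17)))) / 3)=13* sqrt(30) / 60624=0.00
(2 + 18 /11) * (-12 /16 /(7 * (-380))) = 3 /2926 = 0.00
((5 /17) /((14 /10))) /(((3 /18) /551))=82650 /119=694.54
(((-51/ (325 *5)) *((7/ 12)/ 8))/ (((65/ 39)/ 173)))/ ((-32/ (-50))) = -61761/ 166400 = -0.37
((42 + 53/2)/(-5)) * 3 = -411/10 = -41.10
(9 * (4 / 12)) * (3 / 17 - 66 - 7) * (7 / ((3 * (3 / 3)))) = -8666 / 17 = -509.76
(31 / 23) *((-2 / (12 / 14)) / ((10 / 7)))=-1519 / 690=-2.20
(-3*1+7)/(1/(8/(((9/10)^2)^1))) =3200/81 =39.51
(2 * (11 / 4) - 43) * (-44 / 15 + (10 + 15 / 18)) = -1185 / 4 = -296.25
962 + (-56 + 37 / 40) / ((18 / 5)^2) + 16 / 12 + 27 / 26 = 960.12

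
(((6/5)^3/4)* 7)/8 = 189/500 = 0.38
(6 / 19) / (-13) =-6 / 247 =-0.02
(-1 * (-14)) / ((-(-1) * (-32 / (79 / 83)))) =-553 / 1328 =-0.42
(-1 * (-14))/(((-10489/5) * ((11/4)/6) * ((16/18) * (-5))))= 378/115379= 0.00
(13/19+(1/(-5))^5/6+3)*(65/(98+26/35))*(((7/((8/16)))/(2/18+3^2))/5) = 836050397/1121760000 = 0.75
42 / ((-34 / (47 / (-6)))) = 329 / 34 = 9.68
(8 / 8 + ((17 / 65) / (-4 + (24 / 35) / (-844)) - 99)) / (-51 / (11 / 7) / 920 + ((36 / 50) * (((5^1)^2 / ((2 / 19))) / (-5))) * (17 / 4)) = 339738980 / 503674691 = 0.67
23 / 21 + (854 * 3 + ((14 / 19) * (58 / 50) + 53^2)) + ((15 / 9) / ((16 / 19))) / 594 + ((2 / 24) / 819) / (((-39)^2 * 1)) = 3357250212845989 / 624842618400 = 5372.95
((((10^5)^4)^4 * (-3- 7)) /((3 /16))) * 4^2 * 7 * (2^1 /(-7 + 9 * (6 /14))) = 12544000000000000000000000000000000000000000000000000000000000000000000000000000000000 /33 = 380121212121212121212121200000000000000000000000000000000000000000000000000000000000.00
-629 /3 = -209.67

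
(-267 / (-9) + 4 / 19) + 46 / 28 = 25153 / 798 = 31.52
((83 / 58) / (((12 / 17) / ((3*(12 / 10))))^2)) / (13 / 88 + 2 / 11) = 2374713 / 21025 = 112.95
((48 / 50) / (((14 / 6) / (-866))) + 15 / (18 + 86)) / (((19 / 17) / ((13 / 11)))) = -376.60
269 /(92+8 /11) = 2959 /1020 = 2.90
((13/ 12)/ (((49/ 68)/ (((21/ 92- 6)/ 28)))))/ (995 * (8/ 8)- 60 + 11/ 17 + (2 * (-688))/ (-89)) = -59184021/ 181639617824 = -0.00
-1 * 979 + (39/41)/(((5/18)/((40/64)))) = -160205/164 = -976.86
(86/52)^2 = 1849/676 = 2.74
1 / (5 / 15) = 3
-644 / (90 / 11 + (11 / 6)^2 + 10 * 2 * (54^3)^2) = -255024 / 196375697468891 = -0.00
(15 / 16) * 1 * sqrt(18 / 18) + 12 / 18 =77 / 48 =1.60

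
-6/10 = -3/5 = -0.60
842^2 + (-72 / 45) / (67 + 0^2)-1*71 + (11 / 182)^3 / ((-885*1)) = 50680735193993123 / 71492787912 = 708892.98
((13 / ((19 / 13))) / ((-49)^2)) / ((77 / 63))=1521 / 501809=0.00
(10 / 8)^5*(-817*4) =-2553125 / 256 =-9973.14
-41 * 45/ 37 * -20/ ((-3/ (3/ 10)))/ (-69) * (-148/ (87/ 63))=-103320/ 667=-154.90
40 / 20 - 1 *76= -74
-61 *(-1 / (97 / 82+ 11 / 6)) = 7503 / 371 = 20.22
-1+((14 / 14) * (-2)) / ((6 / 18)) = -7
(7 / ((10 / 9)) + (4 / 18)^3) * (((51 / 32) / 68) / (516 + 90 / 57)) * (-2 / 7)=-0.00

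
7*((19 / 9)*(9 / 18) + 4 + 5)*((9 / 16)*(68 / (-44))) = -21539 / 352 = -61.19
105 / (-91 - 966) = -15 / 151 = -0.10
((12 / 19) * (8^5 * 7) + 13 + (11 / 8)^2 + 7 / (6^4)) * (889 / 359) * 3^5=38059395248469 / 436544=87183411.63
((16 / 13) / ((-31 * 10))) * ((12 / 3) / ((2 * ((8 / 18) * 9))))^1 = -4 / 2015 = -0.00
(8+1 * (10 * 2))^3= 21952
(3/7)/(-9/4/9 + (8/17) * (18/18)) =68/35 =1.94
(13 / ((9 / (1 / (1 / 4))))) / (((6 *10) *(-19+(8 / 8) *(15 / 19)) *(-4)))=247 / 186840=0.00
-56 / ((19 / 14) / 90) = -70560 / 19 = -3713.68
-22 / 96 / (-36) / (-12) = -11 / 20736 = -0.00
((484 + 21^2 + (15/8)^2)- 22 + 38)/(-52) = -60449/3328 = -18.16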